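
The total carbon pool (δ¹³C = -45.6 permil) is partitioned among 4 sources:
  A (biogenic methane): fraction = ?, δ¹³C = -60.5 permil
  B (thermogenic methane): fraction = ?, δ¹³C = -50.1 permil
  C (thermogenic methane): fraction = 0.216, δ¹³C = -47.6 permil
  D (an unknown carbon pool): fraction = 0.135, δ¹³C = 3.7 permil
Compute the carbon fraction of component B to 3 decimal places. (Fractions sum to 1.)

0.331

Let f_B and f_A be the unknown fractions; fractions sum to 1 so f_B + f_A = 0.649.
Mass balance: Σ fᵢ·δᵢ = δ_bulk ⇒ f_B·(-50.1) + f_A·(-60.5) = -45.6 − (-9.782) = -35.818
Substitute f_A = 0.649 − f_B:
f_B·(-50.1 − -60.5) = -35.818 − 0.649×(-60.5) = 3.447
f_B = 3.447 / 10.4 = 0.3314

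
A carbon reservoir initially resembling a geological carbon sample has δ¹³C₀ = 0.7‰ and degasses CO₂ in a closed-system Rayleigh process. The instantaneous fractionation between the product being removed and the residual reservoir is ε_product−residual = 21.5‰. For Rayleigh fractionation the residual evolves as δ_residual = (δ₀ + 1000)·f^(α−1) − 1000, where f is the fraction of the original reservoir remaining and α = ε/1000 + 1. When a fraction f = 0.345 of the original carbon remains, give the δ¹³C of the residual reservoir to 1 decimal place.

-21.9‰

Rayleigh residual: δ_res = (δ₀ + 1000)·f^(α−1) − 1000
α = ε/1000 + 1 = 1.02150, so α − 1 = 0.02150
f^(α−1) = 0.345^(0.02150) = 0.977379
δ_res = (0.7 + 1000) × 0.977379 − 1000 = 978.063 − 1000 = -21.94‰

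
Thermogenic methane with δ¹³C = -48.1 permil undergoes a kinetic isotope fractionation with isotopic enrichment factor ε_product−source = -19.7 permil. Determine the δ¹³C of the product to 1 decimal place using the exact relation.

-66.9 permil

To first order, δ_product ≈ δ_source + ε = -67.8 permil.
Exactly, δ_product = (δ_source + 1000)·(ε/1000 + 1) − 1000.
δ_product = (-48.1 + 1000) × (-19.7/1000 + 1) − 1000
δ_product = -66.85 permil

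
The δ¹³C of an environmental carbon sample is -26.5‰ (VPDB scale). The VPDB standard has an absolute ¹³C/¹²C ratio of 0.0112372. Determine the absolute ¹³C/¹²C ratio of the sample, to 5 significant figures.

0.010939

R_sample = R_standard × (δ¹³C/1000 + 1)
R_sample = 0.0112372 × (-26.5/1000 + 1) = 0.0112372 × 0.973500
R_sample = 0.0109394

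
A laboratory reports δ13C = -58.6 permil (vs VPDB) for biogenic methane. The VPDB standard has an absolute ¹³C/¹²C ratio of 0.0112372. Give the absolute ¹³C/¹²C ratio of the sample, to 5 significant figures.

R_sample = R_standard × (δ13C/1000 + 1)
R_sample = 0.0112372 × (-58.6/1000 + 1) = 0.0112372 × 0.941400
R_sample = 0.0105787

0.010579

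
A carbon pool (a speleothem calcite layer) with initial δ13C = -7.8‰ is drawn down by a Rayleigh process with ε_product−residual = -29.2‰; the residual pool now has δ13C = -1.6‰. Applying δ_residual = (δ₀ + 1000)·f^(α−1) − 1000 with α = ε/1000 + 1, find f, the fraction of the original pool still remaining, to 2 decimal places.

0.81

α − 1 = ε/1000 = -0.0292
(δ_res + 1000)/(δ₀ + 1000) = (-1.6 + 1000)/(-7.8 + 1000) = 998.4/992.2 = 1.006249
f = 1.006249^(1/-0.0292) = exp(ln(1.006249)/-0.0292) = exp(0.00623/-0.0292)
f = exp(-0.2133) = 0.8079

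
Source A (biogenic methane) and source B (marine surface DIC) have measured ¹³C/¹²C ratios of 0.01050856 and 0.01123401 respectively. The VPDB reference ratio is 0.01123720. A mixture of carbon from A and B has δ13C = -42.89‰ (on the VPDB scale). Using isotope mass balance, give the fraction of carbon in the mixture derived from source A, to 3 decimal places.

0.660

δ_A = (0.01050856/0.01123720 − 1)×1000 = (0.935158 − 1)×1000 = -64.842‰
δ_B = (0.01123401/0.01123720 − 1)×1000 = (0.999716 − 1)×1000 = -0.284‰
f_A = (δ_mix − δ_B)/(δ_A − δ_B) = (-42.89 − (-0.284))/(-64.842 − (-0.284))
f_A = -42.606 / -64.558 = 0.6600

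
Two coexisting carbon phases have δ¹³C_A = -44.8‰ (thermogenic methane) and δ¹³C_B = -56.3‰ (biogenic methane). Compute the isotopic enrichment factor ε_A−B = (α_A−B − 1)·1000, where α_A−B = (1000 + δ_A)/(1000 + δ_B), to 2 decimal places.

12.19‰

α_A−B = (1000 + -44.8) / (1000 + -56.3) = 955.2 / 943.7 = 1.012186
ε_A−B = (1.012186 − 1) × 1000 = 12.186‰
(The approximation ε ≈ δ_A − δ_B would give 11.5‰.)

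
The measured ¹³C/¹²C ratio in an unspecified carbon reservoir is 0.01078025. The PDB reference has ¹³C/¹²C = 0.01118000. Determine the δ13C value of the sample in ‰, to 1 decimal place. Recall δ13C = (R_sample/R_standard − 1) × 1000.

δ13C = (R_sample / R_standard − 1) × 1000
R_sample / R_standard = 0.01078025 / 0.01118000 = 0.964244
δ13C = (0.964244 − 1) × 1000 = -35.76‰

-35.8‰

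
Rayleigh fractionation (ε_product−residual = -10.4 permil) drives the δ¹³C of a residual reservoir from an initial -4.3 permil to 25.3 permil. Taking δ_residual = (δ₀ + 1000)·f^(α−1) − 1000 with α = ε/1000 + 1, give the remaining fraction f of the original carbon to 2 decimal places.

0.06

α − 1 = ε/1000 = -0.0104
(δ_res + 1000)/(δ₀ + 1000) = (25.3 + 1000)/(-4.3 + 1000) = 1025.3/995.7 = 1.029728
f = 1.029728^(1/-0.0104) = exp(ln(1.029728)/-0.0104) = exp(0.02929/-0.0104)
f = exp(-2.8168) = 0.0598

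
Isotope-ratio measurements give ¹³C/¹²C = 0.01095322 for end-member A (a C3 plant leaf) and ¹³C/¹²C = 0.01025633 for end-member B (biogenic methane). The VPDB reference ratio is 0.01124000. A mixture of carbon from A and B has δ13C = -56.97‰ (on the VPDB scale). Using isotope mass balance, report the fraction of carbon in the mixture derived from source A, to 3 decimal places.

0.493

δ_A = (0.01095322/0.01124000 − 1)×1000 = (0.974486 − 1)×1000 = -25.514‰
δ_B = (0.01025633/0.01124000 − 1)×1000 = (0.912485 − 1)×1000 = -87.515‰
f_A = (δ_mix − δ_B)/(δ_A − δ_B) = (-56.97 − (-87.515))/(-25.514 − (-87.515))
f_A = 30.545 / 62.001 = 0.4927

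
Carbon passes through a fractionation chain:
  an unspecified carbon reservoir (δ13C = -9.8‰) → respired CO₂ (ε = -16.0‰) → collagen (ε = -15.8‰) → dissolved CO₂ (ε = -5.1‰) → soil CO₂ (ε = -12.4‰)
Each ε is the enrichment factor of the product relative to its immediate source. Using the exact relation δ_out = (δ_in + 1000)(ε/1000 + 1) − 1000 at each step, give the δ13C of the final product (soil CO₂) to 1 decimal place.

-57.8‰

step 1: δ = (-9.80 + 1000)·(-16.0/1000 + 1) − 1000 = -25.64‰
step 2: δ = (-25.64 + 1000)·(-15.8/1000 + 1) − 1000 = -41.04‰
step 3: δ = (-41.04 + 1000)·(-5.1/1000 + 1) − 1000 = -45.93‰
step 4: δ = (-45.93 + 1000)·(-12.4/1000 + 1) − 1000 = -57.76‰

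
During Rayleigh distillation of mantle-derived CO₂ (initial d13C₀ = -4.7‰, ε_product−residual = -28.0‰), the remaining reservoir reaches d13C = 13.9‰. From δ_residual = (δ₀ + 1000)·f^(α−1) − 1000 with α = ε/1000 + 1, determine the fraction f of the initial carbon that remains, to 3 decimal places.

α − 1 = ε/1000 = -0.0280
(δ_res + 1000)/(δ₀ + 1000) = (13.9 + 1000)/(-4.7 + 1000) = 1013.9/995.3 = 1.018688
f = 1.018688^(1/-0.0280) = exp(ln(1.018688)/-0.0280) = exp(0.01852/-0.0280)
f = exp(-0.6613) = 0.5162

0.516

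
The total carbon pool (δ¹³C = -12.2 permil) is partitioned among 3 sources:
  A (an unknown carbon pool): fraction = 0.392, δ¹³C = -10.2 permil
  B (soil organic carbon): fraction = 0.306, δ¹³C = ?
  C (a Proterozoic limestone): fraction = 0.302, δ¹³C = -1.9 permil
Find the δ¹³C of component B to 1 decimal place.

Isotope mass balance: δ_bulk = Σ fᵢ·δᵢ.
-12.2 = 0.392×(-10.2) + 0.306×δ_B + 0.302×(-1.9)
0.306·δ_B = -12.2 − (-4.572) = -7.628
δ_B = -7.628 / 0.306 = -24.93 permil

-24.9 permil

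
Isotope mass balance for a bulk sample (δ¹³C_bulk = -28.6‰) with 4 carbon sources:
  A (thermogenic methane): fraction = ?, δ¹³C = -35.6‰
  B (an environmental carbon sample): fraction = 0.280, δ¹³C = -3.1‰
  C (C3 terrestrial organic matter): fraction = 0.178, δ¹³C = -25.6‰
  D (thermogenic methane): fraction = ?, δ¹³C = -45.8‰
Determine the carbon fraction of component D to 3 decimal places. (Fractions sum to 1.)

0.380

Let f_D and f_A be the unknown fractions; fractions sum to 1 so f_D + f_A = 0.542.
Mass balance: Σ fᵢ·δᵢ = δ_bulk ⇒ f_D·(-45.8) + f_A·(-35.6) = -28.6 − (-5.425) = -23.175
Substitute f_A = 0.542 − f_D:
f_D·(-45.8 − -35.6) = -23.175 − 0.542×(-35.6) = -3.880
f_D = -3.880 / -10.2 = 0.3804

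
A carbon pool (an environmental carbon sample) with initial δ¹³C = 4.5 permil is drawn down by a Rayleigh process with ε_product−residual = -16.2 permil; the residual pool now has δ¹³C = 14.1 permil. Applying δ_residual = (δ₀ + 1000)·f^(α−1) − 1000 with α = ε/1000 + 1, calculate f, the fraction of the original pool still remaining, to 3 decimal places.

0.556

α − 1 = ε/1000 = -0.0162
(δ_res + 1000)/(δ₀ + 1000) = (14.1 + 1000)/(4.5 + 1000) = 1014.1/1004.5 = 1.009557
f = 1.009557^(1/-0.0162) = exp(ln(1.009557)/-0.0162) = exp(0.00951/-0.0162)
f = exp(-0.5871) = 0.5559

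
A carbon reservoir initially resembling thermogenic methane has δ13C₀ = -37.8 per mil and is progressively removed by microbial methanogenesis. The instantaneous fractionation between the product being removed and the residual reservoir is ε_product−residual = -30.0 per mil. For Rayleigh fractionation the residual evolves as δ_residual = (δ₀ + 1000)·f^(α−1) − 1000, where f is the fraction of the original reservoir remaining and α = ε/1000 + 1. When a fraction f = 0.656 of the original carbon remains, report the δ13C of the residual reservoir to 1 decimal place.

-25.6 per mil

Rayleigh residual: δ_res = (δ₀ + 1000)·f^(α−1) − 1000
α = ε/1000 + 1 = 0.97000, so α − 1 = -0.03000
f^(α−1) = 0.656^(-0.03000) = 1.012728
δ_res = (-37.8 + 1000) × 1.012728 − 1000 = 974.447 − 1000 = -25.55 per mil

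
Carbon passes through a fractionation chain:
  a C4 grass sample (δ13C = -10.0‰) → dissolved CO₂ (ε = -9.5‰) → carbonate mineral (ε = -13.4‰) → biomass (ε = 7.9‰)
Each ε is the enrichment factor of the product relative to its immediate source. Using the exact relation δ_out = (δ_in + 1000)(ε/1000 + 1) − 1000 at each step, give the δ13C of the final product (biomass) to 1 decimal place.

-24.9‰

step 1: δ = (-10.00 + 1000)·(-9.5/1000 + 1) − 1000 = -19.40‰
step 2: δ = (-19.40 + 1000)·(-13.4/1000 + 1) − 1000 = -32.54‰
step 3: δ = (-32.54 + 1000)·(7.9/1000 + 1) − 1000 = -24.90‰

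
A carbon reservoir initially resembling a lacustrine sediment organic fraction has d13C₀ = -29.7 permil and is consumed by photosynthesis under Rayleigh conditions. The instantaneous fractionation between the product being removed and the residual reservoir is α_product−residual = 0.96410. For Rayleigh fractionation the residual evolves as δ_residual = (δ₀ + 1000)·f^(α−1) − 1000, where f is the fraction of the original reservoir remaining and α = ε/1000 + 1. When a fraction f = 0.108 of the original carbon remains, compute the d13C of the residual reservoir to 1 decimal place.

51.0 permil

Rayleigh residual: δ_res = (δ₀ + 1000)·f^(α−1) − 1000
α − 1 = -0.03590
f^(α−1) = 0.108^(-0.03590) = 1.083179
δ_res = (-29.7 + 1000) × 1.083179 − 1000 = 1051.008 − 1000 = 51.01 permil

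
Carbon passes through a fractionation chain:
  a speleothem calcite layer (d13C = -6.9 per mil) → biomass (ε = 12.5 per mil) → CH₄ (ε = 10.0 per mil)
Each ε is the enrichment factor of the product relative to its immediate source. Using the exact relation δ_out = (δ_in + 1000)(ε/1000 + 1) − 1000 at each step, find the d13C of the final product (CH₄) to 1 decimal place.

step 1: δ = (-6.90 + 1000)·(12.5/1000 + 1) − 1000 = 5.51 per mil
step 2: δ = (5.51 + 1000)·(10.0/1000 + 1) − 1000 = 15.57 per mil

15.6 per mil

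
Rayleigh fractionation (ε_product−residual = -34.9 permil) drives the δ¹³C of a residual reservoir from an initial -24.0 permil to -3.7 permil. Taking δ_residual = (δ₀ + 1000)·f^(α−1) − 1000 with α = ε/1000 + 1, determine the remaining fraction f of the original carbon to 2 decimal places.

α − 1 = ε/1000 = -0.0349
(δ_res + 1000)/(δ₀ + 1000) = (-3.7 + 1000)/(-24.0 + 1000) = 996.3/976.0 = 1.020799
f = 1.020799^(1/-0.0349) = exp(ln(1.020799)/-0.0349) = exp(0.02059/-0.0349)
f = exp(-0.5899) = 0.5544

0.55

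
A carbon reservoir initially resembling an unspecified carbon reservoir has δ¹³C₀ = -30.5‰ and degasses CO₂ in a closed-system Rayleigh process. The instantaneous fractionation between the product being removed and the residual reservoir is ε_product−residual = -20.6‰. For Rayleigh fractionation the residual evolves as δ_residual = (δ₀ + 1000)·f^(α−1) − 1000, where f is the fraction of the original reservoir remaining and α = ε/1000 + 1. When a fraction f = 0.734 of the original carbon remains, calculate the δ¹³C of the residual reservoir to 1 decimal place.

-24.3‰

Rayleigh residual: δ_res = (δ₀ + 1000)·f^(α−1) − 1000
α = ε/1000 + 1 = 0.97940, so α − 1 = -0.02060
f^(α−1) = 0.734^(-0.02060) = 1.006391
δ_res = (-30.5 + 1000) × 1.006391 − 1000 = 975.696 − 1000 = -24.30‰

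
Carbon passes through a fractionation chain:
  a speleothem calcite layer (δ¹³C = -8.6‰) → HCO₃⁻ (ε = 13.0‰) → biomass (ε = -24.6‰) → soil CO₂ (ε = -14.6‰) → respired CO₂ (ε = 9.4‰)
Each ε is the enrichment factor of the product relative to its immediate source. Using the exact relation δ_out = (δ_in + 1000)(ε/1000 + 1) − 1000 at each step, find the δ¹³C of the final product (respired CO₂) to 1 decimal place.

step 1: δ = (-8.60 + 1000)·(13.0/1000 + 1) − 1000 = 4.29‰
step 2: δ = (4.29 + 1000)·(-24.6/1000 + 1) − 1000 = -20.42‰
step 3: δ = (-20.42 + 1000)·(-14.6/1000 + 1) − 1000 = -34.72‰
step 4: δ = (-34.72 + 1000)·(9.4/1000 + 1) − 1000 = -25.65‰

-25.6‰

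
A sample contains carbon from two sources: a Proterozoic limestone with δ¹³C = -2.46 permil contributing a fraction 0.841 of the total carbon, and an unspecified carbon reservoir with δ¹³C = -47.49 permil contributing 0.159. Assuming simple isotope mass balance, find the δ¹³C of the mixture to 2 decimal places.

-9.62 permil

δ_mix = f_A·δ_A + f_B·δ_B
δ_mix = 0.841 × (-2.46) + 0.159 × (-47.49)
δ_mix = -2.069 + -7.551 = -9.620 permil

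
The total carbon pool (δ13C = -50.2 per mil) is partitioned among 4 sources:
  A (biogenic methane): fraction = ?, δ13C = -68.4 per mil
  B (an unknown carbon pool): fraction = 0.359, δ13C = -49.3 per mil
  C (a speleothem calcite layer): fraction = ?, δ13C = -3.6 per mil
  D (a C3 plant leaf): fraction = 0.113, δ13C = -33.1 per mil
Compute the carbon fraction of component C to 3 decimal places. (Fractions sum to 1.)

0.113

Let f_C and f_A be the unknown fractions; fractions sum to 1 so f_C + f_A = 0.528.
Mass balance: Σ fᵢ·δᵢ = δ_bulk ⇒ f_C·(-3.6) + f_A·(-68.4) = -50.2 − (-21.439) = -28.761
Substitute f_A = 0.528 − f_C:
f_C·(-3.6 − -68.4) = -28.761 − 0.528×(-68.4) = 7.354
f_C = 7.354 / 64.8 = 0.1135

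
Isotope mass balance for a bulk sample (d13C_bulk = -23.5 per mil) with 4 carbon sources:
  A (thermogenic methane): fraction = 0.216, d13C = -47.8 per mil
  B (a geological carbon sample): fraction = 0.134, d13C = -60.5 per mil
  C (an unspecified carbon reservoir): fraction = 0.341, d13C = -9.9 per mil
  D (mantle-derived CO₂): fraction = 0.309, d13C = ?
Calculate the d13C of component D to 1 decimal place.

Isotope mass balance: δ_bulk = Σ fᵢ·δᵢ.
-23.5 = 0.216×(-47.8) + 0.134×(-60.5) + 0.341×(-9.9) + 0.309×δ_D
0.309·δ_D = -23.5 − (-21.808) = -1.692
δ_D = -1.692 / 0.309 = -5.48 per mil

-5.5 per mil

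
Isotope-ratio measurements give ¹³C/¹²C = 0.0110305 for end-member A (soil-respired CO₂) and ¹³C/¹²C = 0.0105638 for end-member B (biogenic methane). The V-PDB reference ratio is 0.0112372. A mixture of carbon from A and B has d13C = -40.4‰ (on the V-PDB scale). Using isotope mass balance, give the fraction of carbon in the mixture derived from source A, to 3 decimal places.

δ_A = (0.0110305/0.0112372 − 1)×1000 = (0.981606 − 1)×1000 = -18.394‰
δ_B = (0.0105638/0.0112372 − 1)×1000 = (0.940074 − 1)×1000 = -59.926‰
f_A = (δ_mix − δ_B)/(δ_A − δ_B) = (-40.4 − (-59.926))/(-18.394 − (-59.926))
f_A = 19.526 / 41.532 = 0.4701

0.470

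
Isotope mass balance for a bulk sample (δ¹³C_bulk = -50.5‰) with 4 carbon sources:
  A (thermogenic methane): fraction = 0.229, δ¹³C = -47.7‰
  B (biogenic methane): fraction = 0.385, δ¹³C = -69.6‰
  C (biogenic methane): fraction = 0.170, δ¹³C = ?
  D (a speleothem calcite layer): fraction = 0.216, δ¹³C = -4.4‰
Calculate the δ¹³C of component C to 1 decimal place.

Isotope mass balance: δ_bulk = Σ fᵢ·δᵢ.
-50.5 = 0.229×(-47.7) + 0.385×(-69.6) + 0.170×δ_C + 0.216×(-4.4)
0.170·δ_C = -50.5 − (-38.670) = -11.830
δ_C = -11.830 / 0.170 = -69.59‰

-69.6‰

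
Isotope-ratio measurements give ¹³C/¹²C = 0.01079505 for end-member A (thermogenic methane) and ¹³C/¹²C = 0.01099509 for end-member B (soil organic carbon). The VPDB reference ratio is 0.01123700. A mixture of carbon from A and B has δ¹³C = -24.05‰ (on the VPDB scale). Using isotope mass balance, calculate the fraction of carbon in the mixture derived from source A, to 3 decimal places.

0.142

δ_A = (0.01079505/0.01123700 − 1)×1000 = (0.960670 − 1)×1000 = -39.330‰
δ_B = (0.01099509/0.01123700 − 1)×1000 = (0.978472 − 1)×1000 = -21.528‰
f_A = (δ_mix − δ_B)/(δ_A − δ_B) = (-24.05 − (-21.528))/(-39.330 − (-21.528))
f_A = -2.522 / -17.802 = 0.1417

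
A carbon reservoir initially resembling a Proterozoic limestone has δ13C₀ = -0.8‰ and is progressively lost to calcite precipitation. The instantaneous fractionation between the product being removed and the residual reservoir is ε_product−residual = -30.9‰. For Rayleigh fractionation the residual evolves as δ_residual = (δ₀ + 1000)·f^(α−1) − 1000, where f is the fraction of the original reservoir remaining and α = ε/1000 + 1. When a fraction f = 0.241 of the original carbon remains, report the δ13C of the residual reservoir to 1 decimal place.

44.1‰

Rayleigh residual: δ_res = (δ₀ + 1000)·f^(α−1) − 1000
α = ε/1000 + 1 = 0.96910, so α − 1 = -0.03090
f^(α−1) = 0.241^(-0.03090) = 1.044950
δ_res = (-0.8 + 1000) × 1.044950 − 1000 = 1044.114 − 1000 = 44.11‰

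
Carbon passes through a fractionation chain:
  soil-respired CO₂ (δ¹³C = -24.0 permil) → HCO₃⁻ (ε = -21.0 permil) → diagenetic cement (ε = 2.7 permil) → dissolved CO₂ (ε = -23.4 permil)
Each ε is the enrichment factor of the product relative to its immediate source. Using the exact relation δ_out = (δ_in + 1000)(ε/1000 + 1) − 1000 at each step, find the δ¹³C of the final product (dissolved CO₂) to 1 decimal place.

-64.3 permil

step 1: δ = (-24.00 + 1000)·(-21.0/1000 + 1) − 1000 = -44.50 permil
step 2: δ = (-44.50 + 1000)·(2.7/1000 + 1) − 1000 = -41.92 permil
step 3: δ = (-41.92 + 1000)·(-23.4/1000 + 1) − 1000 = -64.34 permil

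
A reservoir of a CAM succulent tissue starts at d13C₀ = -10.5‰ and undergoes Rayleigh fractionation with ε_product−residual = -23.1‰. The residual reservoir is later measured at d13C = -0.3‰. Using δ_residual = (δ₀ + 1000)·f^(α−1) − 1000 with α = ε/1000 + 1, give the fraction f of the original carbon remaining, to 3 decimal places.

α − 1 = ε/1000 = -0.0231
(δ_res + 1000)/(δ₀ + 1000) = (-0.3 + 1000)/(-10.5 + 1000) = 999.7/989.5 = 1.010308
f = 1.010308^(1/-0.0231) = exp(ln(1.010308)/-0.0231) = exp(0.01026/-0.0231)
f = exp(-0.4440) = 0.6415

0.641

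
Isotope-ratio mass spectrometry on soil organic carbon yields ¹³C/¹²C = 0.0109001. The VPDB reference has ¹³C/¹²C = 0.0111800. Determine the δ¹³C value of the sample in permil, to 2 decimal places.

-25.04 permil

δ¹³C = (R_sample / R_standard − 1) × 1000
R_sample / R_standard = 0.0109001 / 0.0111800 = 0.974964
δ¹³C = (0.974964 − 1) × 1000 = -25.036 permil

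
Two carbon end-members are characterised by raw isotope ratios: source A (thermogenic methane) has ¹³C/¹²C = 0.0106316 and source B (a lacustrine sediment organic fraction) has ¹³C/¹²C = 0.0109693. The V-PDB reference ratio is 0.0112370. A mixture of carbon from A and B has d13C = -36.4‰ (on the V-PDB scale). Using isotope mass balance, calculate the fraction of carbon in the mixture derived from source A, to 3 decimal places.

δ_A = (0.0106316/0.0112370 − 1)×1000 = (0.946124 − 1)×1000 = -53.876‰
δ_B = (0.0109693/0.0112370 − 1)×1000 = (0.976177 − 1)×1000 = -23.823‰
f_A = (δ_mix − δ_B)/(δ_A − δ_B) = (-36.4 − (-23.823))/(-53.876 − (-23.823))
f_A = -12.577 / -30.053 = 0.4185

0.418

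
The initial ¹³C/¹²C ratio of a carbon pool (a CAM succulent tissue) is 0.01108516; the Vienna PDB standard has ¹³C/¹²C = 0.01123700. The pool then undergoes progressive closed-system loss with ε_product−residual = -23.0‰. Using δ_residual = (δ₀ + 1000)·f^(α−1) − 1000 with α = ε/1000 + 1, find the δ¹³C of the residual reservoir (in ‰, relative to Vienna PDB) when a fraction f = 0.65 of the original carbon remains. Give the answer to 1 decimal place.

-3.7‰

δ₀ = (0.01108516/0.01123700 − 1)×1000 = (0.986487 − 1)×1000 = -13.513‰
α − 1 = ε/1000 = -0.0230
f^(α−1) = 0.65^(-0.0230) = 1.009957
δ_res = (-13.513 + 1000) × 1.009957 − 1000 = 996.310 − 1000 = -3.69‰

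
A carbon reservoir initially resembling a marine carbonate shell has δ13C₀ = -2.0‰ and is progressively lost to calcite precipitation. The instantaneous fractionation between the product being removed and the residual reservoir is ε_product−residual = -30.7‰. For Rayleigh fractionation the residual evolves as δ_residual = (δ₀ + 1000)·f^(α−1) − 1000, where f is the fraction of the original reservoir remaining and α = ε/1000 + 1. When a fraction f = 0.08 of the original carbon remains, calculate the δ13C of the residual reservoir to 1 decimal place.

78.5‰

Rayleigh residual: δ_res = (δ₀ + 1000)·f^(α−1) − 1000
α = ε/1000 + 1 = 0.96930, so α − 1 = -0.03070
f^(α−1) = 0.08^(-0.03070) = 1.080625
δ_res = (-2.0 + 1000) × 1.080625 − 1000 = 1078.464 − 1000 = 78.46‰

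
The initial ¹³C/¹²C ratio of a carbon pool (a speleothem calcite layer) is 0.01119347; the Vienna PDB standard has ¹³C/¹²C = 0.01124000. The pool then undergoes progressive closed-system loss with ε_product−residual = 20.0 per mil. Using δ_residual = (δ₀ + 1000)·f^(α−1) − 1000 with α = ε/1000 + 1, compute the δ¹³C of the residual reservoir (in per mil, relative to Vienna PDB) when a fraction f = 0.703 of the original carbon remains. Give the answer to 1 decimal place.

-11.1 per mil

δ₀ = (0.01119347/0.01124000 − 1)×1000 = (0.995860 − 1)×1000 = -4.140 per mil
α − 1 = ε/1000 = 0.0200
f^(α−1) = 0.703^(0.0200) = 0.992977
δ_res = (-4.140 + 1000) × 0.992977 − 1000 = 988.866 − 1000 = -11.13 per mil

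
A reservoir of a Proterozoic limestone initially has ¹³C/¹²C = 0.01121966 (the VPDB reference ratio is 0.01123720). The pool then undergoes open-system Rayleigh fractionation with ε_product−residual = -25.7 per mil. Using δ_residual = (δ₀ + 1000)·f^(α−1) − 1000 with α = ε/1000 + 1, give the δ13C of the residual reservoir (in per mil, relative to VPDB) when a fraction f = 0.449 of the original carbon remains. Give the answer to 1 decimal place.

δ₀ = (0.01121966/0.01123720 − 1)×1000 = (0.998439 − 1)×1000 = -1.561 per mil
α − 1 = ε/1000 = -0.0257
f^(α−1) = 0.449^(-0.0257) = 1.020792
δ_res = (-1.561 + 1000) × 1.020792 − 1000 = 1019.199 − 1000 = 19.20 per mil

19.2 per mil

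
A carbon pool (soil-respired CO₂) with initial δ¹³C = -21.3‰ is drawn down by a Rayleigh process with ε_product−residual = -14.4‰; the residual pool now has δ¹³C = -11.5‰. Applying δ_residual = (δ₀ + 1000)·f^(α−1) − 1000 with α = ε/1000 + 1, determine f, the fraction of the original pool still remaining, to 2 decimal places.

α − 1 = ε/1000 = -0.0144
(δ_res + 1000)/(δ₀ + 1000) = (-11.5 + 1000)/(-21.3 + 1000) = 988.5/978.7 = 1.010013
f = 1.010013^(1/-0.0144) = exp(ln(1.010013)/-0.0144) = exp(0.00996/-0.0144)
f = exp(-0.6919) = 0.5006

0.50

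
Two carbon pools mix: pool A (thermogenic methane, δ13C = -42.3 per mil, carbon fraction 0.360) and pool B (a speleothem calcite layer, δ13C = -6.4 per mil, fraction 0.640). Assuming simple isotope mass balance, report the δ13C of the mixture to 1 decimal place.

δ_mix = f_A·δ_A + f_B·δ_B
δ_mix = 0.360 × (-42.3) + 0.640 × (-6.4)
δ_mix = -15.23 + -4.10 = -19.32 per mil

-19.3 per mil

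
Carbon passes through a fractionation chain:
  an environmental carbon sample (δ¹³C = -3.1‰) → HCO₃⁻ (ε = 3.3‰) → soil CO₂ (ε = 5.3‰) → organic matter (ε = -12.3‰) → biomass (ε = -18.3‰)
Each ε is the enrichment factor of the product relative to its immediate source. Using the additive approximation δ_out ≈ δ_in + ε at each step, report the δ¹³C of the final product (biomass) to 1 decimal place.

-25.1‰

step 1: δ ≈ -3.1 + (3.3) = 0.2‰
step 2: δ ≈ 0.2 + (5.3) = 5.5‰
step 3: δ ≈ 5.5 + (-12.3) = -6.8‰
step 4: δ ≈ -6.8 + (-18.3) = -25.1‰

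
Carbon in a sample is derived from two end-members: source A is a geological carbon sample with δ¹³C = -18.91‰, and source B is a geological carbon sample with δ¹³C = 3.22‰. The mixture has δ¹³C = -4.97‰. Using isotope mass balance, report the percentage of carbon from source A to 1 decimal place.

37.0%

δ_mix = f_A·δ_A + (1 − f_A)·δ_B  ⇒  f_A = (δ_mix − δ_B)/(δ_A − δ_B)
f_A = (-4.97 − (3.22)) / (-18.91 − (3.22))
f_A = -8.19 / -22.13 = 0.3701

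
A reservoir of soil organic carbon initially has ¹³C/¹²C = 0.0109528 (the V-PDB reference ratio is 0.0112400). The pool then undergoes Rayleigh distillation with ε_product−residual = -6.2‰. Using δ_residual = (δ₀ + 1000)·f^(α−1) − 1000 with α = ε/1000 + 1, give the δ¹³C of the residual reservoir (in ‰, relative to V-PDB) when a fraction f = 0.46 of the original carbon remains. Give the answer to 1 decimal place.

-20.8‰

δ₀ = (0.0109528/0.0112400 − 1)×1000 = (0.974448 − 1)×1000 = -25.552‰
α − 1 = ε/1000 = -0.0062
f^(α−1) = 0.46^(-0.0062) = 1.004826
δ_res = (-25.552 + 1000) × 1.004826 − 1000 = 979.151 − 1000 = -20.85‰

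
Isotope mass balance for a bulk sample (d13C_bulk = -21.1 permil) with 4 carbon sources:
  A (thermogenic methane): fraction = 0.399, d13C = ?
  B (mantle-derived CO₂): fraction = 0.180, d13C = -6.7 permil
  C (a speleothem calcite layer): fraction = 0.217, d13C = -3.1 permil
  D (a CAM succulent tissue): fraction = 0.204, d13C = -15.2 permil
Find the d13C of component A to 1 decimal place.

Isotope mass balance: δ_bulk = Σ fᵢ·δᵢ.
-21.1 = 0.399×δ_A + 0.180×(-6.7) + 0.217×(-3.1) + 0.204×(-15.2)
0.399·δ_A = -21.1 − (-4.979) = -16.120
δ_A = -16.120 / 0.399 = -40.40 permil

-40.4 permil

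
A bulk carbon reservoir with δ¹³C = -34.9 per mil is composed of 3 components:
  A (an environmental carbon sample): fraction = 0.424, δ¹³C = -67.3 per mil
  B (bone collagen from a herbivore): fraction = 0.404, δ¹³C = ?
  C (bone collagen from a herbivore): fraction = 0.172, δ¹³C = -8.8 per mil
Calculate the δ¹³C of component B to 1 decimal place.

-12.0 per mil

Isotope mass balance: δ_bulk = Σ fᵢ·δᵢ.
-34.9 = 0.424×(-67.3) + 0.404×δ_B + 0.172×(-8.8)
0.404·δ_B = -34.9 − (-30.049) = -4.851
δ_B = -4.851 / 0.404 = -12.01 per mil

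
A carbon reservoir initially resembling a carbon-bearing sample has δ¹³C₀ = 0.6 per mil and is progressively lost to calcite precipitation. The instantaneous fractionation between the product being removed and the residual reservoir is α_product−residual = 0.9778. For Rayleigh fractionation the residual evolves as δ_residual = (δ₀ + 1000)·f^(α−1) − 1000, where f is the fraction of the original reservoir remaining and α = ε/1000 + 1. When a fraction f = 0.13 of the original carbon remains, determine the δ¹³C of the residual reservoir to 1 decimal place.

47.0 per mil

Rayleigh residual: δ_res = (δ₀ + 1000)·f^(α−1) − 1000
α − 1 = -0.02220
f^(α−1) = 0.13^(-0.02220) = 1.046334
δ_res = (0.6 + 1000) × 1.046334 − 1000 = 1046.962 − 1000 = 46.96 per mil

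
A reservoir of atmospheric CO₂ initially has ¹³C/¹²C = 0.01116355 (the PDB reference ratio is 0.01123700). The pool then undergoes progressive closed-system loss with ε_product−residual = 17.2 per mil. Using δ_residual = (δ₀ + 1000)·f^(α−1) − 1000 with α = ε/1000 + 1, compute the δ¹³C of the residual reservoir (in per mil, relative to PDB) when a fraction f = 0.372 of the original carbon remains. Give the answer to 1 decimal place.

δ₀ = (0.01116355/0.01123700 − 1)×1000 = (0.993464 − 1)×1000 = -6.536 per mil
α − 1 = ε/1000 = 0.0172
f^(α−1) = 0.372^(0.0172) = 0.983135
δ_res = (-6.536 + 1000) × 0.983135 − 1000 = 976.709 − 1000 = -23.29 per mil

-23.3 per mil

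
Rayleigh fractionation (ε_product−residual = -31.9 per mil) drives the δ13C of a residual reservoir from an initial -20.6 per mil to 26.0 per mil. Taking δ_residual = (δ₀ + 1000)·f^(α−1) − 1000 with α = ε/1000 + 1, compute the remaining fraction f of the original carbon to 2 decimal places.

α − 1 = ε/1000 = -0.0319
(δ_res + 1000)/(δ₀ + 1000) = (26.0 + 1000)/(-20.6 + 1000) = 1026.0/979.4 = 1.047580
f = 1.047580^(1/-0.0319) = exp(ln(1.047580)/-0.0319) = exp(0.04648/-0.0319)
f = exp(-1.4571) = 0.2329

0.23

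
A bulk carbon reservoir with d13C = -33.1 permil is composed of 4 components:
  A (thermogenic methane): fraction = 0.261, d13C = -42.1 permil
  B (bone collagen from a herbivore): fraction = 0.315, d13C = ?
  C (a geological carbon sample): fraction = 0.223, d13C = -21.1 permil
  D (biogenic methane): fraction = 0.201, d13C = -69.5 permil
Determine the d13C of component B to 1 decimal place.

Isotope mass balance: δ_bulk = Σ fᵢ·δᵢ.
-33.1 = 0.261×(-42.1) + 0.315×δ_B + 0.223×(-21.1) + 0.201×(-69.5)
0.315·δ_B = -33.1 − (-29.663) = -3.437
δ_B = -3.437 / 0.315 = -10.91 permil

-10.9 permil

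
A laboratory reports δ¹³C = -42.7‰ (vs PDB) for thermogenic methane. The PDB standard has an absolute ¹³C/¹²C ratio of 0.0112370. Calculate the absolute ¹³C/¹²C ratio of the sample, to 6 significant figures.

R_sample = R_standard × (δ¹³C/1000 + 1)
R_sample = 0.0112370 × (-42.7/1000 + 1) = 0.0112370 × 0.957300
R_sample = 0.0107572

0.0107572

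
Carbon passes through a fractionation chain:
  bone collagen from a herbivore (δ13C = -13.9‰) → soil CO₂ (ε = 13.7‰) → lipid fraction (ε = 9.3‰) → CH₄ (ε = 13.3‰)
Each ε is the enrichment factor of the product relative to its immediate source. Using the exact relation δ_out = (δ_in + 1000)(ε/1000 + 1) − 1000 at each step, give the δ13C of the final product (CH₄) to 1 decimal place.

22.3‰

step 1: δ = (-13.90 + 1000)·(13.7/1000 + 1) − 1000 = -0.39‰
step 2: δ = (-0.39 + 1000)·(9.3/1000 + 1) − 1000 = 8.91‰
step 3: δ = (8.91 + 1000)·(13.3/1000 + 1) − 1000 = 22.32‰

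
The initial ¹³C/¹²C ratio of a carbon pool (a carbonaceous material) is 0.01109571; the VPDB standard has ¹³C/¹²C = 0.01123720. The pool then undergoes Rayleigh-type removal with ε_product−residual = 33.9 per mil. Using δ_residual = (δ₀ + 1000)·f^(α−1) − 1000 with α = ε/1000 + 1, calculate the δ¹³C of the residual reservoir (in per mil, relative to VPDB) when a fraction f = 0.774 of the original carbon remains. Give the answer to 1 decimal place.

-21.1 per mil

δ₀ = (0.01109571/0.01123720 − 1)×1000 = (0.987409 − 1)×1000 = -12.591 per mil
α − 1 = ε/1000 = 0.0339
f^(α−1) = 0.774^(0.0339) = 0.991353
δ_res = (-12.591 + 1000) × 0.991353 − 1000 = 978.871 − 1000 = -21.13 per mil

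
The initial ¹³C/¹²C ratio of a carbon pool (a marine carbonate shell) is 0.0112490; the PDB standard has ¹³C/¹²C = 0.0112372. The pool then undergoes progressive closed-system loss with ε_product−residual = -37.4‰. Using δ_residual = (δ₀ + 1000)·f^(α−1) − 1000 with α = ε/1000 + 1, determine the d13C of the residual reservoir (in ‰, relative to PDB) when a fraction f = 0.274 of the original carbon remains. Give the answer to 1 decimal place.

δ₀ = (0.0112490/0.0112372 − 1)×1000 = (1.001050 − 1)×1000 = 1.050‰
α − 1 = ε/1000 = -0.0374
f^(α−1) = 0.274^(-0.0374) = 1.049610
δ_res = (1.050 + 1000) × 1.049610 − 1000 = 1050.713 − 1000 = 50.71‰

50.7‰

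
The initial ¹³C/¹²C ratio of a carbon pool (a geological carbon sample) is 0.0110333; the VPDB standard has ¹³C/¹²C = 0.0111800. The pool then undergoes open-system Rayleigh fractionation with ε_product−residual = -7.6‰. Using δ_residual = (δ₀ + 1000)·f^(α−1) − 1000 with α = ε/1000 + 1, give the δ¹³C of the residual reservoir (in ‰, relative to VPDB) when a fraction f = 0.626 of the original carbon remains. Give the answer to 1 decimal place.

δ₀ = (0.0110333/0.0111800 − 1)×1000 = (0.986878 − 1)×1000 = -13.122‰
α − 1 = ε/1000 = -0.0076
f^(α−1) = 0.626^(-0.0076) = 1.003566
δ_res = (-13.122 + 1000) × 1.003566 − 1000 = 990.398 − 1000 = -9.60‰

-9.6‰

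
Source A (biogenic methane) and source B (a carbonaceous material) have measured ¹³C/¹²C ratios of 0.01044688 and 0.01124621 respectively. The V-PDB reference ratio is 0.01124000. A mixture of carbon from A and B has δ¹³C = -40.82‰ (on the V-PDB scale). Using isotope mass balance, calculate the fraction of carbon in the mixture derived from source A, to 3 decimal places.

0.582

δ_A = (0.01044688/0.01124000 − 1)×1000 = (0.929438 − 1)×1000 = -70.562‰
δ_B = (0.01124621/0.01124000 − 1)×1000 = (1.000552 − 1)×1000 = 0.552‰
f_A = (δ_mix − δ_B)/(δ_A − δ_B) = (-40.82 − (0.552))/(-70.562 − (0.552))
f_A = -41.372 / -71.115 = 0.5818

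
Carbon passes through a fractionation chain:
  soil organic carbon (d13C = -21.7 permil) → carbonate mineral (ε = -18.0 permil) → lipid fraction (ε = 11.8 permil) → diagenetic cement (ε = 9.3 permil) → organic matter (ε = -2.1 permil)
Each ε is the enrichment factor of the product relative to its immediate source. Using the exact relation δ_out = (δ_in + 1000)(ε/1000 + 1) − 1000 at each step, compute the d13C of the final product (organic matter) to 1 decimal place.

step 1: δ = (-21.70 + 1000)·(-18.0/1000 + 1) − 1000 = -39.31 permil
step 2: δ = (-39.31 + 1000)·(11.8/1000 + 1) − 1000 = -27.97 permil
step 3: δ = (-27.97 + 1000)·(9.3/1000 + 1) − 1000 = -18.93 permil
step 4: δ = (-18.93 + 1000)·(-2.1/1000 + 1) − 1000 = -20.99 permil

-21.0 permil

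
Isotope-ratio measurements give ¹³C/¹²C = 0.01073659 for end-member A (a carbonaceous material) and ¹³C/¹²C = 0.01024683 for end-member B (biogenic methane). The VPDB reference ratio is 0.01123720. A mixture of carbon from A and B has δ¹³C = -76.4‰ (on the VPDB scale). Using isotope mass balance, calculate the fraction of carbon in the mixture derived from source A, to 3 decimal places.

δ_A = (0.01073659/0.01123720 − 1)×1000 = (0.955451 − 1)×1000 = -44.549‰
δ_B = (0.01024683/0.01123720 − 1)×1000 = (0.911867 − 1)×1000 = -88.133‰
f_A = (δ_mix − δ_B)/(δ_A − δ_B) = (-76.4 − (-88.133))/(-44.549 − (-88.133))
f_A = 11.733 / 43.584 = 0.2692

0.269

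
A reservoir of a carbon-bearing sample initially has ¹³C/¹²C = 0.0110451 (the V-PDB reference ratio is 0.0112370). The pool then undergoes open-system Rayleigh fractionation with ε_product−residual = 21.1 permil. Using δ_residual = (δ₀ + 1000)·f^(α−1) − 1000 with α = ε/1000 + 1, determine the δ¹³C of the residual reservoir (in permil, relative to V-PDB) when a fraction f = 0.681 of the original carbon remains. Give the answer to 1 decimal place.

δ₀ = (0.0110451/0.0112370 − 1)×1000 = (0.982922 − 1)×1000 = -17.078 permil
α − 1 = ε/1000 = 0.0211
f^(α−1) = 0.681^(0.0211) = 0.991926
δ_res = (-17.078 + 1000) × 0.991926 − 1000 = 974.987 − 1000 = -25.01 permil

-25.0 permil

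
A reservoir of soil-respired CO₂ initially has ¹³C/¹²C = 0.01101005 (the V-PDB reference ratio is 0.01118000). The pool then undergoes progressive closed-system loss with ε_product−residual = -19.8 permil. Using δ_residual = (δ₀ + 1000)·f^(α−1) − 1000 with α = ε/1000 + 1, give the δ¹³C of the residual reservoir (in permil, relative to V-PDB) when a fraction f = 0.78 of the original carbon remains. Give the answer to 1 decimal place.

δ₀ = (0.01101005/0.01118000 − 1)×1000 = (0.984799 − 1)×1000 = -15.201 permil
α − 1 = ε/1000 = -0.0198
f^(α−1) = 0.78^(-0.0198) = 1.004932
δ_res = (-15.201 + 1000) × 1.004932 − 1000 = 989.655 − 1000 = -10.34 permil

-10.3 permil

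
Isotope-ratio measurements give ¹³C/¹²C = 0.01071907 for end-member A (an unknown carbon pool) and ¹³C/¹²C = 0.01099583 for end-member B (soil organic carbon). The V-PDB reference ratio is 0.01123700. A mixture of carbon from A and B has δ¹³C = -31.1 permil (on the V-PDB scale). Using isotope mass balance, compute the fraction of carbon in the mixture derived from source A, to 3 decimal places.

0.391

δ_A = (0.01071907/0.01123700 − 1)×1000 = (0.953909 − 1)×1000 = -46.091 permil
δ_B = (0.01099583/0.01123700 − 1)×1000 = (0.978538 − 1)×1000 = -21.462 permil
f_A = (δ_mix − δ_B)/(δ_A − δ_B) = (-31.1 − (-21.462))/(-46.091 − (-21.462))
f_A = -9.638 / -24.629 = 0.3913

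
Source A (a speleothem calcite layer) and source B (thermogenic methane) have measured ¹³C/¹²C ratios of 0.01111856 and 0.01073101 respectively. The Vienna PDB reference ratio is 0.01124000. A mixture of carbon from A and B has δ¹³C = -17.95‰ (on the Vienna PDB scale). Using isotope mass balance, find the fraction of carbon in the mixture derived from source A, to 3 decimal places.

δ_A = (0.01111856/0.01124000 − 1)×1000 = (0.989196 − 1)×1000 = -10.804‰
δ_B = (0.01073101/0.01124000 − 1)×1000 = (0.954716 − 1)×1000 = -45.284‰
f_A = (δ_mix − δ_B)/(δ_A − δ_B) = (-17.95 − (-45.284))/(-10.804 − (-45.284))
f_A = 27.334 / 34.480 = 0.7928

0.793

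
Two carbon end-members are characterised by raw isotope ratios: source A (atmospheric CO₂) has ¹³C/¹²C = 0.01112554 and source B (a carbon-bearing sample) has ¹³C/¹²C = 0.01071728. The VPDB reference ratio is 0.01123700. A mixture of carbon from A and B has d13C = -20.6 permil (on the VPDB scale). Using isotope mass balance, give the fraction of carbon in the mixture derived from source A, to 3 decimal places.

δ_A = (0.01112554/0.01123700 − 1)×1000 = (0.990081 − 1)×1000 = -9.919 permil
δ_B = (0.01071728/0.01123700 − 1)×1000 = (0.953749 − 1)×1000 = -46.251 permil
f_A = (δ_mix − δ_B)/(δ_A − δ_B) = (-20.6 − (-46.251))/(-9.919 − (-46.251))
f_A = 25.651 / 36.332 = 0.7060

0.706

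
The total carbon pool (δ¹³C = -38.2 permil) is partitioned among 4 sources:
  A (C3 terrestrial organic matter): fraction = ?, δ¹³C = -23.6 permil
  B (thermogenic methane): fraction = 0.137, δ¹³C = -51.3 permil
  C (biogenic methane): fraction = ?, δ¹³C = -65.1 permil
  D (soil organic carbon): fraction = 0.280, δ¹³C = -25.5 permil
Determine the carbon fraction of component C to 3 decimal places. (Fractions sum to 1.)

0.248

Let f_C and f_A be the unknown fractions; fractions sum to 1 so f_C + f_A = 0.583.
Mass balance: Σ fᵢ·δᵢ = δ_bulk ⇒ f_C·(-65.1) + f_A·(-23.6) = -38.2 − (-14.168) = -24.032
Substitute f_A = 0.583 − f_C:
f_C·(-65.1 − -23.6) = -24.032 − 0.583×(-23.6) = -10.273
f_C = -10.273 / -41.5 = 0.2475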